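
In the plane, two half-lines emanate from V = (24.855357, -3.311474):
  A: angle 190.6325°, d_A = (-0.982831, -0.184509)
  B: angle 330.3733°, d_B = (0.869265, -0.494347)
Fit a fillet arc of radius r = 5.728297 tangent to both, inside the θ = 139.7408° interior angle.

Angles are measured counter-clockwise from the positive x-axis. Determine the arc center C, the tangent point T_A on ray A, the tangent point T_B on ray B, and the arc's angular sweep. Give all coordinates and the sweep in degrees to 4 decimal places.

center=(23.8487,-9.3288) T_A=(22.7918,-3.6989) T_B=(26.6805,-4.3494) sweep=40.2592

bisector direction at 260.5029° = (-0.164998,-0.986294)
center distance |VC| = r/sin(θ/2) = 5.728297/sin(69.8704°) = 6.100965
C = V + |VC|·bis = (23.8487,-9.3288)
T_A = V + ((C−V)·d_A)·d_A = V + 2.0996·d_A = (22.7918,-3.6989)
T_B = V + ((C−V)·d_B)·d_B = V + 2.0996·d_B = (26.6805,-4.3494)
sweep = 180° − θ = 40.2592°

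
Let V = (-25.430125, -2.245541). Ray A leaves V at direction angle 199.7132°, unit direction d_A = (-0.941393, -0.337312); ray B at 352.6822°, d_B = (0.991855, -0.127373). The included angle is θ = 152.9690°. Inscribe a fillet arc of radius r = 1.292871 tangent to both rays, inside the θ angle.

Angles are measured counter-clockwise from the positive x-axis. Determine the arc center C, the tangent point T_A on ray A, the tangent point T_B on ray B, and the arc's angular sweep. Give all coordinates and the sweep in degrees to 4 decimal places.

bisector direction at 276.1977° = (0.107959,-0.994155)
center distance |VC| = r/sin(θ/2) = 1.292871/sin(76.4845°) = 1.329695
C = V + |VC|·bis = (-25.2866,-3.5675)
T_A = V + ((C−V)·d_A)·d_A = V + 0.3108·d_A = (-25.7227,-2.3504)
T_B = V + ((C−V)·d_B)·d_B = V + 0.3108·d_B = (-25.1219,-2.2851)
sweep = 180° − θ = 27.0310°

center=(-25.2866,-3.5675) T_A=(-25.7227,-2.3504) T_B=(-25.1219,-2.2851) sweep=27.0310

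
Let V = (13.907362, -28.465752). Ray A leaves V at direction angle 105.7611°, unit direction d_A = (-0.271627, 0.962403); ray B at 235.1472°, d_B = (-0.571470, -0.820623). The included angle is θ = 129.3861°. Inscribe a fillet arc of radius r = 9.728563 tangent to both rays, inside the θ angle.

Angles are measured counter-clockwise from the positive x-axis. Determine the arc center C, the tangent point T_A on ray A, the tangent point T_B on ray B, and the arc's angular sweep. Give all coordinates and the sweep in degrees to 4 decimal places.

bisector direction at 170.4541° = (-0.986153,0.165837)
center distance |VC| = r/sin(θ/2) = 9.728563/sin(64.6930°) = 10.761319
C = V + |VC|·bis = (3.2951,-26.6811)
T_A = V + ((C−V)·d_A)·d_A = V + 4.6001·d_A = (12.6578,-24.0386)
T_B = V + ((C−V)·d_B)·d_B = V + 4.6001·d_B = (11.2785,-32.2407)
sweep = 180° − θ = 50.6139°

center=(3.2951,-26.6811) T_A=(12.6578,-24.0386) T_B=(11.2785,-32.2407) sweep=50.6139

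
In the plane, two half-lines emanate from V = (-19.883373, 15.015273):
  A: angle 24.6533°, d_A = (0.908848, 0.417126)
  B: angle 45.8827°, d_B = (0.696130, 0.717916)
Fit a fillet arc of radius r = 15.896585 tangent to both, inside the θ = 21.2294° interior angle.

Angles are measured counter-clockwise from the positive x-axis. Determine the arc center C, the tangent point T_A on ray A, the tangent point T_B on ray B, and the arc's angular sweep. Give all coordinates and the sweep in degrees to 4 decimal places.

center=(50.5763,64.8445) T_A=(57.2072,50.3969) T_B=(39.1639,75.9106) sweep=158.7706

bisector direction at 35.2680° = (0.816460,0.577402)
center distance |VC| = r/sin(θ/2) = 15.896585/sin(10.6147°) = 86.299025
C = V + |VC|·bis = (50.5763,64.8445)
T_A = V + ((C−V)·d_A)·d_A = V + 84.8223·d_A = (57.2072,50.3969)
T_B = V + ((C−V)·d_B)·d_B = V + 84.8223·d_B = (39.1639,75.9106)
sweep = 180° − θ = 158.7706°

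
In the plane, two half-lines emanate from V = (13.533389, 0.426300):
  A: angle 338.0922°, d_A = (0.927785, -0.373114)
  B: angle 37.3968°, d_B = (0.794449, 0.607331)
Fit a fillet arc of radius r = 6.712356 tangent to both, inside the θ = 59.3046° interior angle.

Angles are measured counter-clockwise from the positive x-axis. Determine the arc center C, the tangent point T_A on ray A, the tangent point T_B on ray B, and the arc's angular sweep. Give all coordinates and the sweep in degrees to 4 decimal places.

bisector direction at 7.7445° = (0.990879,0.134756)
center distance |VC| = r/sin(θ/2) = 6.712356/sin(29.6523°) = 13.567569
C = V + |VC|·bis = (26.9772,2.2546)
T_A = V + ((C−V)·d_A)·d_A = V + 11.7908·d_A = (24.4727,-3.9730)
T_B = V + ((C−V)·d_B)·d_B = V + 11.7908·d_B = (22.9006,7.5872)
sweep = 180° − θ = 120.6954°

center=(26.9772,2.2546) T_A=(24.4727,-3.9730) T_B=(22.9006,7.5872) sweep=120.6954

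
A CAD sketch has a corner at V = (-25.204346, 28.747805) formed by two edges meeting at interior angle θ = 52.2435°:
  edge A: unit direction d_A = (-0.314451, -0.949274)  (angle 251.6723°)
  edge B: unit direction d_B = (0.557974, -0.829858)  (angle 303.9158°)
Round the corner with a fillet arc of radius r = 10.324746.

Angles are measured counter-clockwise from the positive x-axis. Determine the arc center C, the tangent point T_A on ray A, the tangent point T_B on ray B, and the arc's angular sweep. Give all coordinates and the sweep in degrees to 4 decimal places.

center=(-22.0242,5.5140) T_A=(-31.8252,8.7607) T_B=(-13.4561,11.2750) sweep=127.7565

bisector direction at 277.7941° = (0.135613,-0.990762)
center distance |VC| = r/sin(θ/2) = 10.324746/sin(26.1217°) = 23.450407
C = V + |VC|·bis = (-22.0242,5.5140)
T_A = V + ((C−V)·d_A)·d_A = V + 21.0552·d_A = (-31.8252,8.7607)
T_B = V + ((C−V)·d_B)·d_B = V + 21.0552·d_B = (-13.4561,11.2750)
sweep = 180° − θ = 127.7565°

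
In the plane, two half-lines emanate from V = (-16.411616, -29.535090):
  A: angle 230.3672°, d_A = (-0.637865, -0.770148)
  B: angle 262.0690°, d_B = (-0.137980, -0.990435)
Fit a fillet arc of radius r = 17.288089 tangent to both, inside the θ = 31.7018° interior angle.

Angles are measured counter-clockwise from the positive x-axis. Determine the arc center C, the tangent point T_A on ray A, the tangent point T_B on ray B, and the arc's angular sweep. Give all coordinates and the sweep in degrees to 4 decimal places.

center=(-41.9357,-87.4556) T_A=(-55.2501,-76.4281) T_B=(-24.8130,-89.8410) sweep=148.2982

bisector direction at 246.2181° = (-0.403256,-0.915087)
center distance |VC| = r/sin(θ/2) = 17.288089/sin(15.8509°) = 63.295046
C = V + |VC|·bis = (-41.9357,-87.4556)
T_A = V + ((C−V)·d_A)·d_A = V + 60.8883·d_A = (-55.2501,-76.4281)
T_B = V + ((C−V)·d_B)·d_B = V + 60.8883·d_B = (-24.8130,-89.8410)
sweep = 180° − θ = 148.2982°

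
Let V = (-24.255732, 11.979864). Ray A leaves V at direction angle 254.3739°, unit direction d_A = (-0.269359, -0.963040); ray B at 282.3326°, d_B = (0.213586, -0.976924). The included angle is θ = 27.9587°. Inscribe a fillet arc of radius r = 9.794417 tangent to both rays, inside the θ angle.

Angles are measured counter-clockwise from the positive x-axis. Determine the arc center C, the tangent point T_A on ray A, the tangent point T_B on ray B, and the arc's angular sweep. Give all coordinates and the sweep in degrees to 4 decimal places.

bisector direction at 268.3533° = (-0.028737,-0.999587)
center distance |VC| = r/sin(θ/2) = 9.794417/sin(13.9794°) = 40.544475
C = V + |VC|·bis = (-25.4209,-28.5479)
T_A = V + ((C−V)·d_A)·d_A = V + 39.3437·d_A = (-34.8533,-25.9097)
T_B = V + ((C−V)·d_B)·d_B = V + 39.3437·d_B = (-15.8525,-26.4559)
sweep = 180° − θ = 152.0413°

center=(-25.4209,-28.5479) T_A=(-34.8533,-25.9097) T_B=(-15.8525,-26.4559) sweep=152.0413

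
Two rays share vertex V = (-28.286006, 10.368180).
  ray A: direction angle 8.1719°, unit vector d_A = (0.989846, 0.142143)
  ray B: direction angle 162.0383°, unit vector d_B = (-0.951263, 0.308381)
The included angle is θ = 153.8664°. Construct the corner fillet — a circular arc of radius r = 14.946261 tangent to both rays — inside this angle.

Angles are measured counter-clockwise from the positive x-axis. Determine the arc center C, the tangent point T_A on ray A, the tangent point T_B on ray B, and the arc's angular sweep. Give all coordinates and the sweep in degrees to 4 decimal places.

bisector direction at 85.1051° = (0.085328,0.996353)
center distance |VC| = r/sin(θ/2) = 14.946261/sin(76.9332°) = 15.343549
C = V + |VC|·bis = (-26.9768,25.6558)
T_A = V + ((C−V)·d_A)·d_A = V + 3.4690·d_A = (-24.8523,10.8613)
T_B = V + ((C−V)·d_B)·d_B = V + 3.4690·d_B = (-31.5859,11.4379)
sweep = 180° − θ = 26.1336°

center=(-26.9768,25.6558) T_A=(-24.8523,10.8613) T_B=(-31.5859,11.4379) sweep=26.1336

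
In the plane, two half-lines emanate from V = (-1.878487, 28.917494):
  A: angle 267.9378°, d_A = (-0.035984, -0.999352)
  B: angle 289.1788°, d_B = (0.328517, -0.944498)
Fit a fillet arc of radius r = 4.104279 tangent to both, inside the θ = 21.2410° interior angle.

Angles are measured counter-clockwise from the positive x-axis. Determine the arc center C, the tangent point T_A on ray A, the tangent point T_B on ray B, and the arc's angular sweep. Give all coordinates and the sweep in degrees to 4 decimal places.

center=(1.4355,6.8963) T_A=(-2.6661,7.0440) T_B=(5.3120,8.2446) sweep=158.7590

bisector direction at 278.5583° = (0.148816,-0.988865)
center distance |VC| = r/sin(θ/2) = 4.104279/sin(10.6205°) = 22.269189
C = V + |VC|·bis = (1.4355,6.8963)
T_A = V + ((C−V)·d_A)·d_A = V + 21.8877·d_A = (-2.6661,7.0440)
T_B = V + ((C−V)·d_B)·d_B = V + 21.8877·d_B = (5.3120,8.2446)
sweep = 180° − θ = 158.7590°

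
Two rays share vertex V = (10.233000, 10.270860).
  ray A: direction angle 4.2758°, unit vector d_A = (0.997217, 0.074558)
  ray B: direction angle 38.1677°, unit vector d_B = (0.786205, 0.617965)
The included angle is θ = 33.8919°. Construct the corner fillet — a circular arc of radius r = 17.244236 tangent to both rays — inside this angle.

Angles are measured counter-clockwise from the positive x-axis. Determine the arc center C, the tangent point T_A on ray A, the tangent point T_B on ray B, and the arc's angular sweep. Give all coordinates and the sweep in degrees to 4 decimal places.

center=(65.3840,31.6866) T_A=(66.6697,14.4904) T_B=(54.7277,45.2441) sweep=146.1081

bisector direction at 21.2218° = (0.932186,0.361978)
center distance |VC| = r/sin(θ/2) = 17.244236/sin(16.9459°) = 59.163100
C = V + |VC|·bis = (65.3840,31.6866)
T_A = V + ((C−V)·d_A)·d_A = V + 56.5942·d_A = (66.6697,14.4904)
T_B = V + ((C−V)·d_B)·d_B = V + 56.5942·d_B = (54.7277,45.2441)
sweep = 180° − θ = 146.1081°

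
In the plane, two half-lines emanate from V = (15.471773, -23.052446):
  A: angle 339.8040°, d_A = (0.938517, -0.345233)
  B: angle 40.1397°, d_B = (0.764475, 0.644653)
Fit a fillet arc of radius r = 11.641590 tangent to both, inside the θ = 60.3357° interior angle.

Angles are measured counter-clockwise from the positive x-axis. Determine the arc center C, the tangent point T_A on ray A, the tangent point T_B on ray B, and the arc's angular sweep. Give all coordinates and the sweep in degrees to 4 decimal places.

bisector direction at 9.9718° = (0.984893,0.173164)
center distance |VC| = r/sin(θ/2) = 11.641590/sin(30.1679°) = 23.165734
C = V + |VC|·bis = (38.2875,-19.0410)
T_A = V + ((C−V)·d_A)·d_A = V + 20.0281·d_A = (34.2685,-29.9668)
T_B = V + ((C−V)·d_B)·d_B = V + 20.0281·d_B = (30.7827,-10.1413)
sweep = 180° − θ = 119.6643°

center=(38.2875,-19.0410) T_A=(34.2685,-29.9668) T_B=(30.7827,-10.1413) sweep=119.6643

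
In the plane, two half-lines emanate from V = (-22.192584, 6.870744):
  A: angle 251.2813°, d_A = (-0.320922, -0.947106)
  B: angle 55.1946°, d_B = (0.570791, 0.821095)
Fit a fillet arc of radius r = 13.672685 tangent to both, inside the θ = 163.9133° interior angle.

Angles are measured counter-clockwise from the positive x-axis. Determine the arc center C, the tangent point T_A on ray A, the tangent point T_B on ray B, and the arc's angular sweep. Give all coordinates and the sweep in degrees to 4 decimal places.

bisector direction at 333.2380° = (0.892884,-0.450286)
center distance |VC| = r/sin(θ/2) = 13.672685/sin(81.9566°) = 13.808527
C = V + |VC|·bis = (-9.8632,0.6530)
T_A = V + ((C−V)·d_A)·d_A = V + 1.9321·d_A = (-22.8126,5.0408)
T_B = V + ((C−V)·d_B)·d_B = V + 1.9321·d_B = (-21.0897,8.4572)
sweep = 180° − θ = 16.0867°

center=(-9.8632,0.6530) T_A=(-22.8126,5.0408) T_B=(-21.0897,8.4572) sweep=16.0867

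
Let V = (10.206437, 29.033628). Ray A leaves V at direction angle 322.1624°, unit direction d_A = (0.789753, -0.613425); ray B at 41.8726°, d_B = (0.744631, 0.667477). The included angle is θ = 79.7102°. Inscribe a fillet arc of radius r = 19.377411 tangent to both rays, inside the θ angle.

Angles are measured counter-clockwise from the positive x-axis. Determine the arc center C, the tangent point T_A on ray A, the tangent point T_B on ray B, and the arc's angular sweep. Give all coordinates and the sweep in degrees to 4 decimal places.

center=(40.4248,30.0981) T_A=(28.5382,14.7948) T_B=(27.4909,44.5271) sweep=100.2898

bisector direction at 2.0175° = (0.999380,0.035205)
center distance |VC| = r/sin(θ/2) = 19.377411/sin(39.8551°) = 30.237129
C = V + |VC|·bis = (40.4248,30.0981)
T_A = V + ((C−V)·d_A)·d_A = V + 23.2121·d_A = (28.5382,14.7948)
T_B = V + ((C−V)·d_B)·d_B = V + 23.2121·d_B = (27.4909,44.5271)
sweep = 180° − θ = 100.2898°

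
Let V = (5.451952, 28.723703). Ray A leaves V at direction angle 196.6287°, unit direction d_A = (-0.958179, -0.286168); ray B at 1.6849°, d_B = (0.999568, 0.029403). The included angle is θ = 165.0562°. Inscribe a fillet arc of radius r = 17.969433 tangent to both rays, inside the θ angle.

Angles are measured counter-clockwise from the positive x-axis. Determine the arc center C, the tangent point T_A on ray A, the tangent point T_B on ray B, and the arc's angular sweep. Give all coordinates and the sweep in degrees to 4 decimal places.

bisector direction at 279.1568° = (0.159137,-0.987257)
center distance |VC| = r/sin(θ/2) = 17.969433/sin(82.5281°) = 18.123323
C = V + |VC|·bis = (8.3360,10.8313)
T_A = V + ((C−V)·d_A)·d_A = V + 2.3568·d_A = (3.1938,28.0493)
T_B = V + ((C−V)·d_B)·d_B = V + 2.3568·d_B = (7.8077,28.7930)
sweep = 180° − θ = 14.9438°

center=(8.3360,10.8313) T_A=(3.1938,28.0493) T_B=(7.8077,28.7930) sweep=14.9438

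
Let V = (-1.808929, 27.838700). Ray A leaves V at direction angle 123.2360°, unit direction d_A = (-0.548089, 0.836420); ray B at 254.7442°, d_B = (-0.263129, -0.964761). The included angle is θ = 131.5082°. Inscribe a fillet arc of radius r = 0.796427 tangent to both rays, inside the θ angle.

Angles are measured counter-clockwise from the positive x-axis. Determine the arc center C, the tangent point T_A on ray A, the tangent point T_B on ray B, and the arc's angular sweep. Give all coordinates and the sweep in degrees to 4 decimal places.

center=(-2.6717,27.7022) T_A=(-2.0055,28.1387) T_B=(-1.9033,27.4926) sweep=48.4918

bisector direction at 188.9901° = (-0.987715,-0.156264)
center distance |VC| = r/sin(θ/2) = 0.796427/sin(65.7541°) = 0.873475
C = V + |VC|·bis = (-2.6717,27.7022)
T_A = V + ((C−V)·d_A)·d_A = V + 0.3587·d_A = (-2.0055,28.1387)
T_B = V + ((C−V)·d_B)·d_B = V + 0.3587·d_B = (-1.9033,27.4926)
sweep = 180° − θ = 48.4918°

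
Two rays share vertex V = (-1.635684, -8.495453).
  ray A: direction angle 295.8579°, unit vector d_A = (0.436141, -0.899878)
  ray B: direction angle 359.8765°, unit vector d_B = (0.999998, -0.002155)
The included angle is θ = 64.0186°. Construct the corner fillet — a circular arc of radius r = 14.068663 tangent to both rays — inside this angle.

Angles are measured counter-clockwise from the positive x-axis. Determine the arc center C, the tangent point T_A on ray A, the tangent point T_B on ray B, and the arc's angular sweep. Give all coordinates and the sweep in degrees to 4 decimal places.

center=(20.8404,-22.6126) T_A=(8.1803,-28.7485) T_B=(20.8707,-8.5440) sweep=115.9814

bisector direction at 327.8672° = (0.846818,-0.531883)
center distance |VC| = r/sin(θ/2) = 14.068663/sin(32.0093°) = 26.541797
C = V + |VC|·bis = (20.8404,-22.6126)
T_A = V + ((C−V)·d_A)·d_A = V + 22.5064·d_A = (8.1803,-28.7485)
T_B = V + ((C−V)·d_B)·d_B = V + 22.5064·d_B = (20.8707,-8.5440)
sweep = 180° − θ = 115.9814°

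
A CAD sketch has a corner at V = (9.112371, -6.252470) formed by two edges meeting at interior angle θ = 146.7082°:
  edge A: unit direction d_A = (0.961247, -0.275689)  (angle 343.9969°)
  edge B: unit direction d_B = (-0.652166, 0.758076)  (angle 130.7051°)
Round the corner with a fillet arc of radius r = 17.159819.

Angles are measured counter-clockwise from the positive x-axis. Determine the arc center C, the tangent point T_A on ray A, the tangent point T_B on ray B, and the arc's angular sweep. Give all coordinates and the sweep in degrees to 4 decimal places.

center=(18.7749,8.8279) T_A=(14.0441,-7.6669) T_B=(5.7664,-2.3631) sweep=33.2918

bisector direction at 57.3510° = (0.539491,0.841991)
center distance |VC| = r/sin(θ/2) = 17.159819/sin(73.3541°) = 17.910382
C = V + |VC|·bis = (18.7749,8.8279)
T_A = V + ((C−V)·d_A)·d_A = V + 5.1305·d_A = (14.0441,-7.6669)
T_B = V + ((C−V)·d_B)·d_B = V + 5.1305·d_B = (5.7664,-2.3631)
sweep = 180° − θ = 33.2918°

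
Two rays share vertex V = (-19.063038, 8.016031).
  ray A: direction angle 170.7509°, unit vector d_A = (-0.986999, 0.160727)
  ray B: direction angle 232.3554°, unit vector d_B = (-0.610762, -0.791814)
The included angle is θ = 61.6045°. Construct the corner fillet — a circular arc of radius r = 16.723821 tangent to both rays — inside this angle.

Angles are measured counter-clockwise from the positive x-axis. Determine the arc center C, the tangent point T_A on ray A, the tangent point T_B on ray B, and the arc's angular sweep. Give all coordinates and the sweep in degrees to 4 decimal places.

center=(-49.4383,-3.9817) T_A=(-46.7503,12.5247) T_B=(-36.1961,-14.1959) sweep=118.3955

bisector direction at 201.5532° = (-0.930077,-0.367364)
center distance |VC| = r/sin(θ/2) = 16.723821/sin(30.8023°) = 32.658827
C = V + |VC|·bis = (-49.4383,-3.9817)
T_A = V + ((C−V)·d_A)·d_A = V + 28.0520·d_A = (-46.7503,12.5247)
T_B = V + ((C−V)·d_B)·d_B = V + 28.0520·d_B = (-36.1961,-14.1959)
sweep = 180° − θ = 118.3955°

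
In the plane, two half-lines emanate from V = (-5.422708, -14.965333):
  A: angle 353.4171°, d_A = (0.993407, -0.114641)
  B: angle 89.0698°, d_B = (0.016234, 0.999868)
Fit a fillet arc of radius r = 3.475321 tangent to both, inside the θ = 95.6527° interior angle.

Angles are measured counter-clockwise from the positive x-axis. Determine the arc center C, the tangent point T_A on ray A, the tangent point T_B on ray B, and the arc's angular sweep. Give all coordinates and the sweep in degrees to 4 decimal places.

center=(-1.8967,-11.8738) T_A=(-2.2951,-15.3263) T_B=(-5.3716,-11.8174) sweep=84.3473

bisector direction at 41.2435° = (0.751915,0.659260)
center distance |VC| = r/sin(θ/2) = 3.475321/sin(47.8263°) = 4.689324
C = V + |VC|·bis = (-1.8967,-11.8738)
T_A = V + ((C−V)·d_A)·d_A = V + 3.1483·d_A = (-2.2951,-15.3263)
T_B = V + ((C−V)·d_B)·d_B = V + 3.1483·d_B = (-5.3716,-11.8174)
sweep = 180° − θ = 84.3473°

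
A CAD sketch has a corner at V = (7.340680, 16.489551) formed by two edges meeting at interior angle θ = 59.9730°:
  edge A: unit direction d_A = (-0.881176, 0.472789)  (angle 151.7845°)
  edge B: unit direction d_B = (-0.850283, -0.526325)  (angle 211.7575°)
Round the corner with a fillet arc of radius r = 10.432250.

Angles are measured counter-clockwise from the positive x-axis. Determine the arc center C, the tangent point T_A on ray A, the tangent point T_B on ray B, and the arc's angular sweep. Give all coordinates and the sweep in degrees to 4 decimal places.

bisector direction at 181.7710° = (-0.999522,-0.030905)
center distance |VC| = r/sin(θ/2) = 10.432250/sin(29.9865°) = 20.873019
C = V + |VC|·bis = (-13.5224,15.8445)
T_A = V + ((C−V)·d_A)·d_A = V + 18.0790·d_A = (-8.5901,25.0371)
T_B = V + ((C−V)·d_B)·d_B = V + 18.0790·d_B = (-8.0316,6.9741)
sweep = 180° − θ = 120.0270°

center=(-13.5224,15.8445) T_A=(-8.5901,25.0371) T_B=(-8.0316,6.9741) sweep=120.0270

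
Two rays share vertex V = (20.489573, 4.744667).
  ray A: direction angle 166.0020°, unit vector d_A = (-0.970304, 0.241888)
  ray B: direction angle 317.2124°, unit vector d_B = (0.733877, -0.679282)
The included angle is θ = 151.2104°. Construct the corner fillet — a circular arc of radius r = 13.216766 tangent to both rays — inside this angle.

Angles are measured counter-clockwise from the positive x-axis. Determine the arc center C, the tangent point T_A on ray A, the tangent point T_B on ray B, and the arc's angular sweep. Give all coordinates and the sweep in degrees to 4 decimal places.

bisector direction at 241.6072° = (-0.475514,-0.879708)
center distance |VC| = r/sin(θ/2) = 13.216766/sin(75.6052°) = 13.645145
C = V + |VC|·bis = (14.0011,-7.2591)
T_A = V + ((C−V)·d_A)·d_A = V + 3.3922·d_A = (17.1981,5.5652)
T_B = V + ((C−V)·d_B)·d_B = V + 3.3922·d_B = (22.9790,2.4404)
sweep = 180° − θ = 28.7896°

center=(14.0011,-7.2591) T_A=(17.1981,5.5652) T_B=(22.9790,2.4404) sweep=28.7896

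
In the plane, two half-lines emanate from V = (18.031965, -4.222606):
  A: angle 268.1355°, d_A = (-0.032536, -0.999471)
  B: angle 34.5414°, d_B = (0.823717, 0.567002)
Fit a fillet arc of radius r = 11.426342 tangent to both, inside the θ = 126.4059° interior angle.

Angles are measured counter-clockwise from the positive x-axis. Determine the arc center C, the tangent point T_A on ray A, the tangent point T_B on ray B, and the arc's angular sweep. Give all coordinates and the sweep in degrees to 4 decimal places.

bisector direction at 331.3384° = (0.877468,-0.479635)
center distance |VC| = r/sin(θ/2) = 11.426342/sin(63.2030°) = 12.801060
C = V + |VC|·bis = (29.2645,-10.3624)
T_A = V + ((C−V)·d_A)·d_A = V + 5.7711·d_A = (17.8442,-9.9907)
T_B = V + ((C−V)·d_B)·d_B = V + 5.7711·d_B = (22.7857,-0.9504)
sweep = 180° − θ = 53.5941°

center=(29.2645,-10.3624) T_A=(17.8442,-9.9907) T_B=(22.7857,-0.9504) sweep=53.5941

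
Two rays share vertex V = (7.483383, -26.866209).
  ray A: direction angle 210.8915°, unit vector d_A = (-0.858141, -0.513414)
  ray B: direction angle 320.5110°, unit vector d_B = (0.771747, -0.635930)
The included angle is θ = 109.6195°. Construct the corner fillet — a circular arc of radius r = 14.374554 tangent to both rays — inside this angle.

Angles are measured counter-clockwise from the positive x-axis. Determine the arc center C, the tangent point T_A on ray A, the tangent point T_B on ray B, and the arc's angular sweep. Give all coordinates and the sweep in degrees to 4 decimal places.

bisector direction at 265.7013° = (-0.074957,-0.997187)
center distance |VC| = r/sin(θ/2) = 14.374554/sin(54.8098°) = 17.589082
C = V + |VC|·bis = (6.1650,-44.4058)
T_A = V + ((C−V)·d_A)·d_A = V + 10.1365·d_A = (-1.2151,-32.0704)
T_B = V + ((C−V)·d_B)·d_B = V + 10.1365·d_B = (15.3062,-33.3123)
sweep = 180° − θ = 70.3805°

center=(6.1650,-44.4058) T_A=(-1.2151,-32.0704) T_B=(15.3062,-33.3123) sweep=70.3805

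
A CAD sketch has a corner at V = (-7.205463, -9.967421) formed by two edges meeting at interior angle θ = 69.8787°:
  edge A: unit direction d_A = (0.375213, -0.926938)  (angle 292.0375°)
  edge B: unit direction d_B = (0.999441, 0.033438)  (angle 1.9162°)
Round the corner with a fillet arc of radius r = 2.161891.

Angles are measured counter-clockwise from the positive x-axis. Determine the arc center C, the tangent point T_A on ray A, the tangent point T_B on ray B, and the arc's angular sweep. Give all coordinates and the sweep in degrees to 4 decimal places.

center=(-4.0404,-12.0246) T_A=(-6.0444,-12.8358) T_B=(-4.1127,-9.8639) sweep=110.1213

bisector direction at 326.9769° = (0.838450,-0.544978)
center distance |VC| = r/sin(θ/2) = 2.161891/sin(34.9393°) = 3.774851
C = V + |VC|·bis = (-4.0404,-12.0246)
T_A = V + ((C−V)·d_A)·d_A = V + 3.0945·d_A = (-6.0444,-12.8358)
T_B = V + ((C−V)·d_B)·d_B = V + 3.0945·d_B = (-4.1127,-9.8639)
sweep = 180° − θ = 110.1213°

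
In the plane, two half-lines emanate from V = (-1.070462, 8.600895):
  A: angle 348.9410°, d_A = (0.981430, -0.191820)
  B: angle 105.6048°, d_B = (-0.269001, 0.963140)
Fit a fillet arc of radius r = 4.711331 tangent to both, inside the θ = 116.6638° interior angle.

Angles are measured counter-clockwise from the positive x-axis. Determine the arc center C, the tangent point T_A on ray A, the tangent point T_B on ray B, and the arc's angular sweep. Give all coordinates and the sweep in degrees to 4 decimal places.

bisector direction at 47.2729° = (0.678507,0.734594)
center distance |VC| = r/sin(θ/2) = 4.711331/sin(58.3319°) = 5.535556
C = V + |VC|·bis = (2.6855,12.6673)
T_A = V + ((C−V)·d_A)·d_A = V + 2.9062·d_A = (1.7817,8.0434)
T_B = V + ((C−V)·d_B)·d_B = V + 2.9062·d_B = (-1.8522,11.3999)
sweep = 180° − θ = 63.3362°

center=(2.6855,12.6673) T_A=(1.7817,8.0434) T_B=(-1.8522,11.3999) sweep=63.3362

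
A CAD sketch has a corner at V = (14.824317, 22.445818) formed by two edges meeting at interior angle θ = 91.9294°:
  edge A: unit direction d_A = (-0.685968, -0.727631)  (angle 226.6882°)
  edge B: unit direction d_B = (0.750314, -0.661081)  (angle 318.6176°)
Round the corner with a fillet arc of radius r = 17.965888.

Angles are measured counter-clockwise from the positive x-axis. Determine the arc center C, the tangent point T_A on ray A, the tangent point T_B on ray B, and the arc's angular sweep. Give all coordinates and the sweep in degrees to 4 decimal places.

center=(15.9810,-2.5178) T_A=(2.9085,9.8062) T_B=(27.8579,10.9623) sweep=88.0706

bisector direction at 272.6529° = (0.046285,-0.998928)
center distance |VC| = r/sin(θ/2) = 17.965888/sin(45.9647°) = 24.990396
C = V + |VC|·bis = (15.9810,-2.5178)
T_A = V + ((C−V)·d_A)·d_A = V + 17.3709·d_A = (2.9085,9.8062)
T_B = V + ((C−V)·d_B)·d_B = V + 17.3709·d_B = (27.8579,10.9623)
sweep = 180° − θ = 88.0706°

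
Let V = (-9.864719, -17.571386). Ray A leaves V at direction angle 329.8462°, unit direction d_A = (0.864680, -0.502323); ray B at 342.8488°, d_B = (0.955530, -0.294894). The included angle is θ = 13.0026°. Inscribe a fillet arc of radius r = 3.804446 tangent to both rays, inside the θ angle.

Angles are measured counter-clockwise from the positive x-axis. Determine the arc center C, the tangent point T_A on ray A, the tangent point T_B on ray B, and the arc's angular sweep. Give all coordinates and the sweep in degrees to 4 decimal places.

center=(20.9132,-31.0515) T_A=(19.0022,-34.3412) T_B=(22.0351,-27.4163) sweep=166.9974

bisector direction at 336.3475° = (0.915996,-0.401189)
center distance |VC| = r/sin(θ/2) = 3.804446/sin(6.5013°) = 33.600535
C = V + |VC|·bis = (20.9132,-31.0515)
T_A = V + ((C−V)·d_A)·d_A = V + 33.3845·d_A = (19.0022,-34.3412)
T_B = V + ((C−V)·d_B)·d_B = V + 33.3845·d_B = (22.0351,-27.4163)
sweep = 180° − θ = 166.9974°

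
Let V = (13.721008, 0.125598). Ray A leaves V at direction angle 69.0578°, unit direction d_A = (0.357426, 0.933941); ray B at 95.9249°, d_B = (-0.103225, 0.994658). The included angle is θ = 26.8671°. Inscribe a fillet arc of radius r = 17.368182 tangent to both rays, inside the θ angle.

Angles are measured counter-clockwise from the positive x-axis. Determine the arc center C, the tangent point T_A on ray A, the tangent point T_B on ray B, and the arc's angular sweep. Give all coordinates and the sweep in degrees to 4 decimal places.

center=(23.4904,74.2451) T_A=(39.7113,68.0372) T_B=(6.2150,72.4523) sweep=153.1329

bisector direction at 82.4913° = (0.130676,0.991425)
center distance |VC| = r/sin(θ/2) = 17.368182/sin(13.4336°) = 74.760547
C = V + |VC|·bis = (23.4904,74.2451)
T_A = V + ((C−V)·d_A)·d_A = V + 72.7151·d_A = (39.7113,68.0372)
T_B = V + ((C−V)·d_B)·d_B = V + 72.7151·d_B = (6.2150,72.4523)
sweep = 180° − θ = 153.1329°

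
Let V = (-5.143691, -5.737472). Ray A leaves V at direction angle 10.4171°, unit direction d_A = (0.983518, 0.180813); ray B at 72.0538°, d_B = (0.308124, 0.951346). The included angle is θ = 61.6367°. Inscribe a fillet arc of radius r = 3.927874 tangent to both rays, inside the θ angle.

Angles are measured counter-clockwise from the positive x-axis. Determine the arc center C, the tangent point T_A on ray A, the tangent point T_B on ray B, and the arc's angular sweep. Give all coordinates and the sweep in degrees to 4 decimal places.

bisector direction at 41.2355° = (0.752007,0.659155)
center distance |VC| = r/sin(θ/2) = 3.927874/sin(30.8183°) = 7.666868
C = V + |VC|·bis = (0.6218,-0.6838)
T_A = V + ((C−V)·d_A)·d_A = V + 6.5843·d_A = (1.3321,-4.5470)
T_B = V + ((C−V)·d_B)·d_B = V + 6.5843·d_B = (-3.1149,0.5265)
sweep = 180° − θ = 118.3633°

center=(0.6218,-0.6838) T_A=(1.3321,-4.5470) T_B=(-3.1149,0.5265) sweep=118.3633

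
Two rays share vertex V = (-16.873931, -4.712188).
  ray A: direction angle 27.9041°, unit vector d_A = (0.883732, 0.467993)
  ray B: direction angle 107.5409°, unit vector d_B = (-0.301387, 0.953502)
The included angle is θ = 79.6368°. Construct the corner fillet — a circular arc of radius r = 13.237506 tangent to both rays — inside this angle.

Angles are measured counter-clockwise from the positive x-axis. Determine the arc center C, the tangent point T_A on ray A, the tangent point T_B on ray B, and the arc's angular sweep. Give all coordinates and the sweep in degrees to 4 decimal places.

bisector direction at 67.7225° = (0.379093,0.925359)
center distance |VC| = r/sin(θ/2) = 13.237506/sin(39.8184°) = 20.672092
C = V + |VC|·bis = (-9.0373,14.4169)
T_A = V + ((C−V)·d_A)·d_A = V + 15.8778·d_A = (-2.8422,2.7185)
T_B = V + ((C−V)·d_B)·d_B = V + 15.8778·d_B = (-21.6593,10.4273)
sweep = 180° − θ = 100.3632°

center=(-9.0373,14.4169) T_A=(-2.8422,2.7185) T_B=(-21.6593,10.4273) sweep=100.3632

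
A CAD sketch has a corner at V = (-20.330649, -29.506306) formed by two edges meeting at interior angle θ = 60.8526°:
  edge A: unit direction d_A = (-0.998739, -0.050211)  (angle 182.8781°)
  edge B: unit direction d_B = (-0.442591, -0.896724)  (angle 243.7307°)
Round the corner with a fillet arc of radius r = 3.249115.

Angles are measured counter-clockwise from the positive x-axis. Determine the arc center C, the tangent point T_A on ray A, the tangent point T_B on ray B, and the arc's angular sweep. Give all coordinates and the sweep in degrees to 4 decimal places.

bisector direction at 213.3044° = (-0.835765,-0.549087)
center distance |VC| = r/sin(θ/2) = 3.249115/sin(30.4263°) = 6.415729
C = V + |VC|·bis = (-25.6927,-33.0291)
T_A = V + ((C−V)·d_A)·d_A = V + 5.5322·d_A = (-25.8558,-29.7841)
T_B = V + ((C−V)·d_B)·d_B = V + 5.5322·d_B = (-22.7791,-34.4671)
sweep = 180° − θ = 119.1474°

center=(-25.6927,-33.0291) T_A=(-25.8558,-29.7841) T_B=(-22.7791,-34.4671) sweep=119.1474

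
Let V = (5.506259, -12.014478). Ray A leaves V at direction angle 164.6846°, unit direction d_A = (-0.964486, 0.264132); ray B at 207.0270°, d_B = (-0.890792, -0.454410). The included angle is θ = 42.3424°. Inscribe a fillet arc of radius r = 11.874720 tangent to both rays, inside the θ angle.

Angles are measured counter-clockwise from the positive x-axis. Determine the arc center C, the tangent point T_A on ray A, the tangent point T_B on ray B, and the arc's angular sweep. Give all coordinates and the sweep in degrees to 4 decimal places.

bisector direction at 185.8558° = (-0.994782,-0.102025)
center distance |VC| = r/sin(θ/2) = 11.874720/sin(21.1712°) = 32.879763
C = V + |VC|·bis = (-27.2019,-15.3690)
T_A = V + ((C−V)·d_A)·d_A = V + 30.6606·d_A = (-24.0654,-3.9160)
T_B = V + ((C−V)·d_B)·d_B = V + 30.6606·d_B = (-21.8059,-25.9470)
sweep = 180° − θ = 137.6576°

center=(-27.2019,-15.3690) T_A=(-24.0654,-3.9160) T_B=(-21.8059,-25.9470) sweep=137.6576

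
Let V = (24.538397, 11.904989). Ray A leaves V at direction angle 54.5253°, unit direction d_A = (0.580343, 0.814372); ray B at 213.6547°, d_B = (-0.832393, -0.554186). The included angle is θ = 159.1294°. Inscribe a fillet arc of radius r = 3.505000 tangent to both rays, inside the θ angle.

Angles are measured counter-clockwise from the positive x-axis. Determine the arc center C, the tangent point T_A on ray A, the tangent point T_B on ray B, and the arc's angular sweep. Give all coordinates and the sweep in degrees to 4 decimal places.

center=(22.0586,14.4648) T_A=(24.9130,12.4307) T_B=(24.0011,11.5473) sweep=20.8706

bisector direction at 134.0900° = (-0.695787,0.718248)
center distance |VC| = r/sin(θ/2) = 3.505000/sin(79.5647°) = 3.563947
C = V + |VC|·bis = (22.0586,14.4648)
T_A = V + ((C−V)·d_A)·d_A = V + 0.6455·d_A = (24.9130,12.4307)
T_B = V + ((C−V)·d_B)·d_B = V + 0.6455·d_B = (24.0011,11.5473)
sweep = 180° − θ = 20.8706°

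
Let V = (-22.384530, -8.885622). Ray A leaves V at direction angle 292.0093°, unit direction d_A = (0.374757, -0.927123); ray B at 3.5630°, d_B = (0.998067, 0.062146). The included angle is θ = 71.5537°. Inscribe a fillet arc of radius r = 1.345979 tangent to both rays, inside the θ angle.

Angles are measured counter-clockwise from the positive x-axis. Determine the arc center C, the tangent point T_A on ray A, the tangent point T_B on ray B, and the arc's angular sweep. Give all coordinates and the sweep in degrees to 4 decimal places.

bisector direction at 327.7862° = (0.846064,-0.533081)
center distance |VC| = r/sin(θ/2) = 1.345979/sin(35.7769°) = 2.302275
C = V + |VC|·bis = (-20.4367,-10.1129)
T_A = V + ((C−V)·d_A)·d_A = V + 1.8678·d_A = (-21.6845,-10.6173)
T_B = V + ((C−V)·d_B)·d_B = V + 1.8678·d_B = (-20.5203,-8.7695)
sweep = 180° − θ = 108.4463°

center=(-20.4367,-10.1129) T_A=(-21.6845,-10.6173) T_B=(-20.5203,-8.7695) sweep=108.4463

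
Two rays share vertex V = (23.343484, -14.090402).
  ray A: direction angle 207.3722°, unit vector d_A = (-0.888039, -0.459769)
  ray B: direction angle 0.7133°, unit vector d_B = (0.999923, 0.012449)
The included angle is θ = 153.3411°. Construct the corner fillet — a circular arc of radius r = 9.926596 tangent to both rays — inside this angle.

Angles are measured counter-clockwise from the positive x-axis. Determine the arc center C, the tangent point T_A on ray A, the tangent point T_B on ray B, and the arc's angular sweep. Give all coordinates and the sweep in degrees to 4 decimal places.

center=(25.8188,-23.9869) T_A=(21.2549,-15.1717) T_B=(25.6952,-14.0611) sweep=26.6589

bisector direction at 284.0427° = (0.242646,-0.970115)
center distance |VC| = r/sin(θ/2) = 9.926596/sin(76.6706°) = 10.201417
C = V + |VC|·bis = (25.8188,-23.9869)
T_A = V + ((C−V)·d_A)·d_A = V + 2.3519·d_A = (21.2549,-15.1717)
T_B = V + ((C−V)·d_B)·d_B = V + 2.3519·d_B = (25.6952,-14.0611)
sweep = 180° − θ = 26.6589°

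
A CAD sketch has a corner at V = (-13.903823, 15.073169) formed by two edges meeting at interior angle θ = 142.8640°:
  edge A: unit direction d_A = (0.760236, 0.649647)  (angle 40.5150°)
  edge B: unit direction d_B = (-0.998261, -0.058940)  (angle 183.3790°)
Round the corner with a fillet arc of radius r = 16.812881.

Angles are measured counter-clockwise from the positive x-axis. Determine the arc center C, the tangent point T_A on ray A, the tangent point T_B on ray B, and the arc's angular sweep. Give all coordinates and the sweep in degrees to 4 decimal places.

center=(-20.5327,31.5239) T_A=(-9.6102,18.7422) T_B=(-19.5417,14.7403) sweep=37.1360

bisector direction at 111.9470° = (-0.373749,0.927530)
center distance |VC| = r/sin(θ/2) = 16.812881/sin(71.4320°) = 17.736109
C = V + |VC|·bis = (-20.5327,31.5239)
T_A = V + ((C−V)·d_A)·d_A = V + 5.6477·d_A = (-9.6102,18.7422)
T_B = V + ((C−V)·d_B)·d_B = V + 5.6477·d_B = (-19.5417,14.7403)
sweep = 180° − θ = 37.1360°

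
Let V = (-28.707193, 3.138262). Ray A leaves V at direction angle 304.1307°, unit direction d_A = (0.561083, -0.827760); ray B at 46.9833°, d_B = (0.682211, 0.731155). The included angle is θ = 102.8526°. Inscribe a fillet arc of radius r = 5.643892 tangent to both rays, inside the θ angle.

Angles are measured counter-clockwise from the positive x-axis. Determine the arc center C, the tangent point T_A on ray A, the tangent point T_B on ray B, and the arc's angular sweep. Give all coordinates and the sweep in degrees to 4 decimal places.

center=(-21.5098,2.5790) T_A=(-26.1816,-0.5877) T_B=(-25.6364,6.4294) sweep=77.1474

bisector direction at 355.5570° = (0.996995,-0.077467)
center distance |VC| = r/sin(θ/2) = 5.643892/sin(51.4263°) = 7.219037
C = V + |VC|·bis = (-21.5098,2.5790)
T_A = V + ((C−V)·d_A)·d_A = V + 4.5012·d_A = (-26.1816,-0.5877)
T_B = V + ((C−V)·d_B)·d_B = V + 4.5012·d_B = (-25.6364,6.4294)
sweep = 180° − θ = 77.1474°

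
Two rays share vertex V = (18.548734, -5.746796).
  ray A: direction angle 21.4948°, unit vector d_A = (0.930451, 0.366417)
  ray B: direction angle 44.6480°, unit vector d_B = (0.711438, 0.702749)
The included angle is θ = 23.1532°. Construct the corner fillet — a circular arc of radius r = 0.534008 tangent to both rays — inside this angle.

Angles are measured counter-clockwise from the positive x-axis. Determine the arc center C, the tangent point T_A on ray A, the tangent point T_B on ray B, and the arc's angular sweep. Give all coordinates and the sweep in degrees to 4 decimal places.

bisector direction at 33.0714° = (0.837991,0.545684)
center distance |VC| = r/sin(θ/2) = 0.534008/sin(11.5766°) = 2.661021
C = V + |VC|·bis = (20.7786,-4.2947)
T_A = V + ((C−V)·d_A)·d_A = V + 2.6069·d_A = (20.9743,-4.7916)
T_B = V + ((C−V)·d_B)·d_B = V + 2.6069·d_B = (20.4034,-3.9148)
sweep = 180° − θ = 156.8468°

center=(20.7786,-4.2947) T_A=(20.9743,-4.7916) T_B=(20.4034,-3.9148) sweep=156.8468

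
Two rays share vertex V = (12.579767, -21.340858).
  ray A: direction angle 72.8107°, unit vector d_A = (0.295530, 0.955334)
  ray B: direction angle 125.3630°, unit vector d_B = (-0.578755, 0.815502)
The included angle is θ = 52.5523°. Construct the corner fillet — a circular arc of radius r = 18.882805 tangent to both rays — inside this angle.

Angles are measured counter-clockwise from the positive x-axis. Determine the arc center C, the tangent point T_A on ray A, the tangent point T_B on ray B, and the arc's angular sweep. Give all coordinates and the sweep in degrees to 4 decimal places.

bisector direction at 99.0868° = (-0.157931,0.987450)
center distance |VC| = r/sin(θ/2) = 18.882805/sin(26.2762°) = 42.653922
C = V + |VC|·bis = (5.8434,20.7778)
T_A = V + ((C−V)·d_A)·d_A = V + 38.2465·d_A = (23.8827,15.1973)
T_B = V + ((C−V)·d_B)·d_B = V + 38.2465·d_B = (-9.5556,9.8492)
sweep = 180° − θ = 127.4477°

center=(5.8434,20.7778) T_A=(23.8827,15.1973) T_B=(-9.5556,9.8492) sweep=127.4477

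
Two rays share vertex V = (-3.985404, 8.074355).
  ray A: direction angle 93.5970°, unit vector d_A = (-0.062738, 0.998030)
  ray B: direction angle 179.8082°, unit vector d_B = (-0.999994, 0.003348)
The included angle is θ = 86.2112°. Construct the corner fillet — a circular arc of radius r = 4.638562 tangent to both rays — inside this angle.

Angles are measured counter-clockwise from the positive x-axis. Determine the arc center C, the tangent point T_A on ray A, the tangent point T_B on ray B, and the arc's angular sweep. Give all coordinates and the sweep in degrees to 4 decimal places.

bisector direction at 136.7026° = (-0.727804,0.685785)
center distance |VC| = r/sin(θ/2) = 4.638562/sin(43.1056°) = 6.788022
C = V + |VC|·bis = (-8.9258,12.7295)
T_A = V + ((C−V)·d_A)·d_A = V + 4.9559·d_A = (-4.2963,13.0205)
T_B = V + ((C−V)·d_B)·d_B = V + 4.9559·d_B = (-8.9413,8.0909)
sweep = 180° − θ = 93.7888°

center=(-8.9258,12.7295) T_A=(-4.2963,13.0205) T_B=(-8.9413,8.0909) sweep=93.7888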